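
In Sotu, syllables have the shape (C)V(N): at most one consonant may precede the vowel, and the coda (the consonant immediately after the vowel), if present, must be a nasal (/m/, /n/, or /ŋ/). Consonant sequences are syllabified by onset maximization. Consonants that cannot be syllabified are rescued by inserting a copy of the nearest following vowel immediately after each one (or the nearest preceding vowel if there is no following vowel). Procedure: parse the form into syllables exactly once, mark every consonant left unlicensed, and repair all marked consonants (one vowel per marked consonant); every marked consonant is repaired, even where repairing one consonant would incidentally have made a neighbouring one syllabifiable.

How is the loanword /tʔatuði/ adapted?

Under (C)V(N), the unsyllabifiable consonants are /t/ (only a nasal (/m/, /n/, or /ŋ/) is licensed in coda position; onsets are limited to one consonant).
Each unlicensed consonant becomes the onset of a new syllable: /t/ → /ta/.

taʔatuði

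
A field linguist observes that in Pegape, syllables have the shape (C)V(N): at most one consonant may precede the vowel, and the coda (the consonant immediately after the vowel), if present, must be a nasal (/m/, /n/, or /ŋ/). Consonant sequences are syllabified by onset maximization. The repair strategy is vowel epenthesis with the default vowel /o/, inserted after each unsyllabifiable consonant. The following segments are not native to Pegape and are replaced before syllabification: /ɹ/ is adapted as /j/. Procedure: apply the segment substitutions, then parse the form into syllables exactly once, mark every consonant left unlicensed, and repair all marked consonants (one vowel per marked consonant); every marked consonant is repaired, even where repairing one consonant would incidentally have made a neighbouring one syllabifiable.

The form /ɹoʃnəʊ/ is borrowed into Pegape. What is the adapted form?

joʃonəʊ

Substitution: /ɹ/ → /j/, giving /joʃnəʊ/.
The consonants /ʃ/ cannot be parsed into a legal (C)V(N) syllable (only a nasal (/m/, /n/, or /ŋ/) is licensed in coda position; onsets are limited to one consonant).
Inserting the epenthetic vowel yields /ʃ/ → /ʃo/.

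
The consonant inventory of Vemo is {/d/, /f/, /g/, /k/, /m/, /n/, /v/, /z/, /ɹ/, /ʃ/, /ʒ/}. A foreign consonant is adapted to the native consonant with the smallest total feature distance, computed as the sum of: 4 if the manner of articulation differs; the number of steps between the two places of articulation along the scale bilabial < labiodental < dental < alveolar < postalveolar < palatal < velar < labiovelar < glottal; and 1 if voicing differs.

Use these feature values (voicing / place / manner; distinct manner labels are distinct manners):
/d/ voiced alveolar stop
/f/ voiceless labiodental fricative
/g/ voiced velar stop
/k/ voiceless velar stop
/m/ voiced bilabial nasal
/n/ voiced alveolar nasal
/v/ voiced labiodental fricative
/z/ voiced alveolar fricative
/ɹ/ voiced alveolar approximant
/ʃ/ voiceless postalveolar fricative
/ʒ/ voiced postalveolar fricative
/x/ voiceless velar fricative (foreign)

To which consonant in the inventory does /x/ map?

ʃ

/ʃ/ is closest: same manner (fricative), place distance 2 (velar→postalveolar), same voicing; total 2. Next closest is /ʒ/ at distance 3.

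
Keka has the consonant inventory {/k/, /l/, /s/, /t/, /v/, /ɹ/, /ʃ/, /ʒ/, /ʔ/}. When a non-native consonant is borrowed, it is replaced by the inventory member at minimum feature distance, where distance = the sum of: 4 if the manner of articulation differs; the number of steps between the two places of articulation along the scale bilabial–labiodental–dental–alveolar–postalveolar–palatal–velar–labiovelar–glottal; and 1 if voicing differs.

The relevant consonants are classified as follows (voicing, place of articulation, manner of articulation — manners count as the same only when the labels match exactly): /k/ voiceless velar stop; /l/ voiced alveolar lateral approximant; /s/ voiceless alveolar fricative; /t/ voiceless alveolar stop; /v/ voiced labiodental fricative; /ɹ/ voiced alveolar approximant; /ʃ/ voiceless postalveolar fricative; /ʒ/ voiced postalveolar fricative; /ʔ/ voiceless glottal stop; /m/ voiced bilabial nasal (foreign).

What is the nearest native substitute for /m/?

v

/v/ is closest: manner differs (nasal→fricative, +4), place distance 1 (bilabial→labiodental), same voicing; total 5. Next closest is /l/ at distance 7.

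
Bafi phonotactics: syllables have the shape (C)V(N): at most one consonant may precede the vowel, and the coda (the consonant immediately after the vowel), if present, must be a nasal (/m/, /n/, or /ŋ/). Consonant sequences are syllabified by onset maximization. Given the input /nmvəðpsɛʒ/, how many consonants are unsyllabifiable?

Under (C)V(N), the unsyllabifiable consonants are /n/, /m/, /ð/, /p/, /ʒ/ (only a nasal (/m/, /n/, or /ŋ/) is licensed in coda position; onsets are limited to one consonant).

5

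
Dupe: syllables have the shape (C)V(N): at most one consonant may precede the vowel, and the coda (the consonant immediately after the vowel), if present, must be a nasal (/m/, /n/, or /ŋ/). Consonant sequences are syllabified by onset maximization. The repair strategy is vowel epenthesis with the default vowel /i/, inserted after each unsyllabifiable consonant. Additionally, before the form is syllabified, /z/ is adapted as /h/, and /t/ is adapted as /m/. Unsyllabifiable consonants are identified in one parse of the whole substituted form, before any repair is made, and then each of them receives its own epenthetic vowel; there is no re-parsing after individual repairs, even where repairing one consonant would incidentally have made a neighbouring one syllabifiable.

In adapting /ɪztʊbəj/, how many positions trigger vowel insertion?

After substitution the input is /ɪhmʊbəj/.
The unsyllabifiable consonants are /h/, /j/; each receives one epenthetic vowel.

2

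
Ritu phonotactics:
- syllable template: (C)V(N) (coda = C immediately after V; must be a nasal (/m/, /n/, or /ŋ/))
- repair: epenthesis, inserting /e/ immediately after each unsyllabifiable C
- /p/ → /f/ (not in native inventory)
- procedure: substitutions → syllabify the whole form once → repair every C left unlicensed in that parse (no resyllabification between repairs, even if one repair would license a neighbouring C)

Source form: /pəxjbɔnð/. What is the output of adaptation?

fəxejebɔnðe

Substitution: /p/ → /f/, giving /fəxjbɔnð/.
The consonants /x/, /j/, /ð/ cannot be parsed into a legal (C)V(N) syllable (only a nasal (/m/, /n/, or /ŋ/) is licensed in coda position; onsets are limited to one consonant).
Inserting the epenthetic vowel yields /x/ → /xe/, /j/ → /je/, /ð/ → /ðe/.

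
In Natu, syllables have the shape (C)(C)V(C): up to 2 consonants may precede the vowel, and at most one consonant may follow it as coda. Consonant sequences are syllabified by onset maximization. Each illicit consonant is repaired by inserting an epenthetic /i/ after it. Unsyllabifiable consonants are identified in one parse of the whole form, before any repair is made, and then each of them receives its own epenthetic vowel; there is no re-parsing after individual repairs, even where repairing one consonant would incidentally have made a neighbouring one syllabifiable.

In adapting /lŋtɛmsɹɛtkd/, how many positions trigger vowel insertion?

The unsyllabifiable consonants are /l/, /k/, /d/; each receives one epenthetic vowel.

3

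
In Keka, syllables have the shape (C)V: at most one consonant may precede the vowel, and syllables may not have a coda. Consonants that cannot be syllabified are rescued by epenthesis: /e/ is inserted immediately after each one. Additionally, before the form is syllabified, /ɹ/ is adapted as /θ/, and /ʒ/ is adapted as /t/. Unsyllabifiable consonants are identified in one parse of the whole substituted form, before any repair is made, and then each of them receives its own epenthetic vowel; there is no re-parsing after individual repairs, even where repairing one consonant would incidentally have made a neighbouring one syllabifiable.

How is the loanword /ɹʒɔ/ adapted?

Substitution: /ɹ/ → /θ/, /ʒ/ → /t/, giving /θtɔ/.
Syllabifying with onset maximization leaves /θ/ stranded (no codas are permitted; onsets are limited to one consonant).
Each unlicensed consonant becomes the onset of a new syllable: /θ/ → /θe/.

θetɔ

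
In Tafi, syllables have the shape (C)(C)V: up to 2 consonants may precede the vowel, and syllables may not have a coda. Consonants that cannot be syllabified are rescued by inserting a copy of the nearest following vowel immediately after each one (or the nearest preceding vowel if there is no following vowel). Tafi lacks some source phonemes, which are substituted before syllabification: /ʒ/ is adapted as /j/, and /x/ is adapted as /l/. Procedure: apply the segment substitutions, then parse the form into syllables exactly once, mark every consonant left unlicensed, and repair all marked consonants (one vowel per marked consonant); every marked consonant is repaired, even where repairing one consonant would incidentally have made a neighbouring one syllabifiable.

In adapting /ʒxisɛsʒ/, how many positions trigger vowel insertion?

After substitution the input is /jlisɛsj/.
The unsyllabifiable consonants are /s/, /j/; each receives one epenthetic vowel.

2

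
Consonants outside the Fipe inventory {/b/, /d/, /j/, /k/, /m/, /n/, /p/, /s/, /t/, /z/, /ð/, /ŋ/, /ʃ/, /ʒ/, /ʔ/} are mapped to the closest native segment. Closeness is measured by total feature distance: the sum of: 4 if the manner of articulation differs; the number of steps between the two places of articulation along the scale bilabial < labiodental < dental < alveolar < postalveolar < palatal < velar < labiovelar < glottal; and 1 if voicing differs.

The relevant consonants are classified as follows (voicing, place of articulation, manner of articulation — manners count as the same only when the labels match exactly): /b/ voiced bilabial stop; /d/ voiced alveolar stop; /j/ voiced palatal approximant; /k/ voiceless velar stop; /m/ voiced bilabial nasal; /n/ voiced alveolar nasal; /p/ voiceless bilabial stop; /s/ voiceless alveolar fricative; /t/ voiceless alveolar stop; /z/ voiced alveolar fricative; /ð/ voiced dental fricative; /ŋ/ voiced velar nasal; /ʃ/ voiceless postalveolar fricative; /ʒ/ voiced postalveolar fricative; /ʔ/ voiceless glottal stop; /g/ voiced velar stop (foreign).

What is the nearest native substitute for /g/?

/k/ is closest: same manner (stop), place distance 0 (velar→velar), voicing differs (+1); total 1. Next closest is /d/ at distance 3.

k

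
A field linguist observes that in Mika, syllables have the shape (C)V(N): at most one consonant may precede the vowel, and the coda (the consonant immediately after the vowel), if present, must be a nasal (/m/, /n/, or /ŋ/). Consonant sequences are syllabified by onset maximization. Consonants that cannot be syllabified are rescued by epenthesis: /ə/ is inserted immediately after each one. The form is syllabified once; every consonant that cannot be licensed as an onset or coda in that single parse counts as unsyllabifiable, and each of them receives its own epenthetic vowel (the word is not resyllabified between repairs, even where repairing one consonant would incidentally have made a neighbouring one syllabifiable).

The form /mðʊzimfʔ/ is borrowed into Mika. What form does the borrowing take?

Under (C)V(N), the unsyllabifiable consonants are /m/, /f/, /ʔ/ (only a nasal (/m/, /n/, or /ŋ/) is licensed in coda position; onsets are limited to one consonant).
Each unlicensed consonant becomes the onset of a new syllable: /m/ → /mə/, /f/ → /fə/, /ʔ/ → /ʔə/.

məðʊzimfəʔə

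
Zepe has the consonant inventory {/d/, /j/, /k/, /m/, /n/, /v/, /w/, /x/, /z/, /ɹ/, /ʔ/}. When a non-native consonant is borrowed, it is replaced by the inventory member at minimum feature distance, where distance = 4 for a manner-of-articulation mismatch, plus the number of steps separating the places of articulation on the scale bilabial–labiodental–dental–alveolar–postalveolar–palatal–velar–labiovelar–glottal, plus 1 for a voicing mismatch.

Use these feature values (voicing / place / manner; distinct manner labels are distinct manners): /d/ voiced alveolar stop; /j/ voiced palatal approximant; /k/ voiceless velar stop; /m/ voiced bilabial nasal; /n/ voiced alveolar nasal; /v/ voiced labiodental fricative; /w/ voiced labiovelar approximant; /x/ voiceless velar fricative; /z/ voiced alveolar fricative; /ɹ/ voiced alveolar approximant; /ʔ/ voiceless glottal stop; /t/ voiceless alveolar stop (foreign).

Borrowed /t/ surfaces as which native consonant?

d

/d/ is closest: same manner (stop), place distance 0 (alveolar→alveolar), voicing differs (+1); total 1. Next closest is /k/ at distance 3.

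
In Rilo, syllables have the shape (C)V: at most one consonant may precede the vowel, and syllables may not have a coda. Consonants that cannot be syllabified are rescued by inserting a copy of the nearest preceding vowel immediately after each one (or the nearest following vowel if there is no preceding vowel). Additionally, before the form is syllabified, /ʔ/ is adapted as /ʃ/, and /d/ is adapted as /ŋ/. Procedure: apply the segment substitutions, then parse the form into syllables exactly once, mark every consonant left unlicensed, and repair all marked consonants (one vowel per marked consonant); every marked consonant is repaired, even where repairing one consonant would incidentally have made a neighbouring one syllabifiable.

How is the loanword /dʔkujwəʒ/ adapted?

ŋuʃukujuwəʒə

Substitution: /d/ → /ŋ/, /ʔ/ → /ʃ/, giving /ŋʃkujwəʒ/.
The consonants /ŋ/, /ʃ/, /j/, /ʒ/ cannot be parsed into a legal (C)V syllable (no codas are permitted; onsets are limited to one consonant).
Epenthesis after each stranded consonant: /ŋ/ → /ŋu/, /ʃ/ → /ʃu/, /j/ → /ju/, /ʒ/ → /ʒə/.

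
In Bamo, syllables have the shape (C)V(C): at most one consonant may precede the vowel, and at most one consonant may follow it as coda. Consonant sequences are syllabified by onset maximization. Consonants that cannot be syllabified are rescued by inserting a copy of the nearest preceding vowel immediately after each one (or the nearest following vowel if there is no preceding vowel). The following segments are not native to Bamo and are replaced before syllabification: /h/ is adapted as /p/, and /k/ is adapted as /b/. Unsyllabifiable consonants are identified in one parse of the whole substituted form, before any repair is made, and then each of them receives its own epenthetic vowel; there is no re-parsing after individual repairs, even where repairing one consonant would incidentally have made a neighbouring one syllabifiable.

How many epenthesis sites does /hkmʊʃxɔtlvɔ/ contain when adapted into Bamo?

After substitution the input is /pbmʊʃxɔtlvɔ/.
The unsyllabifiable consonants are /p/, /b/, /l/; each receives one epenthetic vowel.

3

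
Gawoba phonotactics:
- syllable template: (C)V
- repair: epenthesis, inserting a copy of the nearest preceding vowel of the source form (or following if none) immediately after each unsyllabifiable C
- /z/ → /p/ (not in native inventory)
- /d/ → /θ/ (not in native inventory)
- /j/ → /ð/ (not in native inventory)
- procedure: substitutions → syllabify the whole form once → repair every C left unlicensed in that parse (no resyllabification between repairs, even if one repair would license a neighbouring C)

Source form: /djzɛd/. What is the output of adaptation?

θɛðɛpɛθɛ

Substitution: /d/ → /θ/, /j/ → /ð/, /z/ → /p/, giving /θðpɛθ/.
Under (C)V, the unsyllabifiable consonants are /θ/, /ð/, /θ/ (no codas are permitted; onsets are limited to one consonant).
Epenthesis after each stranded consonant: /θ/ → /θɛ/, /ð/ → /ðɛ/, /θ/ → /θɛ/.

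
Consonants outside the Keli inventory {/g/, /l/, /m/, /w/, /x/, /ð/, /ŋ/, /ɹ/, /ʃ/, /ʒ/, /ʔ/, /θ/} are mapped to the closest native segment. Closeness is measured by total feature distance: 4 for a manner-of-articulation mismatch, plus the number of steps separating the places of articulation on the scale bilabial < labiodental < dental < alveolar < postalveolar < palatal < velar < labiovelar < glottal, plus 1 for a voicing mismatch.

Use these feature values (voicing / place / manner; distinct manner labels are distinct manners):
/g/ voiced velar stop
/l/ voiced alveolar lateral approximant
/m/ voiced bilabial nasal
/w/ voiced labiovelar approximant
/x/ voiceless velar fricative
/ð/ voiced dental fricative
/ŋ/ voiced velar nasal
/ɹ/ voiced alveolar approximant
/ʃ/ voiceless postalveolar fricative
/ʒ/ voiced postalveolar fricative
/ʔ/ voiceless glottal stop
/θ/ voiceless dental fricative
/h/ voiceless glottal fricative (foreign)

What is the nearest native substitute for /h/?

/x/ is closest: same manner (fricative), place distance 2 (glottal→velar), same voicing; total 2. Next closest is /ʃ/ at distance 4.

x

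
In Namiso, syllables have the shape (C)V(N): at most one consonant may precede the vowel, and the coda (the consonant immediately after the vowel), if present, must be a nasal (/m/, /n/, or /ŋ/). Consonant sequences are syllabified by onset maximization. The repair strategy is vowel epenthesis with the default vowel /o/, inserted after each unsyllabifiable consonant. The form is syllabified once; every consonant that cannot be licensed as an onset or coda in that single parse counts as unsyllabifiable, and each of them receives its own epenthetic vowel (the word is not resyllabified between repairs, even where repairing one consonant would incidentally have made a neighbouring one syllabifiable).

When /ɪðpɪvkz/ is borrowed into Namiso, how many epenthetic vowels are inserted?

4

The unsyllabifiable consonants are /ð/, /v/, /k/, /z/; each receives one epenthetic vowel.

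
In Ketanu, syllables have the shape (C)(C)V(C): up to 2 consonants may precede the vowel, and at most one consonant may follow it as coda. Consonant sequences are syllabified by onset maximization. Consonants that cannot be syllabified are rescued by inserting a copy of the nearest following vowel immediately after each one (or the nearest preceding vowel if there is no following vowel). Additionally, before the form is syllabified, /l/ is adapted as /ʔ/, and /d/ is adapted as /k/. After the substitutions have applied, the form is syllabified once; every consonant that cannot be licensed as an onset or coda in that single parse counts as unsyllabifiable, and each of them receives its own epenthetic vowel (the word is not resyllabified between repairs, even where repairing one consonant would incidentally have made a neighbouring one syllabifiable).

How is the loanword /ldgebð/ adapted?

ʔekgebðe

Substitution: /l/ → /ʔ/, /d/ → /k/, giving /ʔkgebð/.
Syllabifying with onset maximization leaves /ʔ/, /ð/ stranded (at most one coda consonant is licensed; onsets may contain at most 2 consonants).
Each unlicensed consonant becomes the onset of a new syllable: /ʔ/ → /ʔe/, /ð/ → /ðe/.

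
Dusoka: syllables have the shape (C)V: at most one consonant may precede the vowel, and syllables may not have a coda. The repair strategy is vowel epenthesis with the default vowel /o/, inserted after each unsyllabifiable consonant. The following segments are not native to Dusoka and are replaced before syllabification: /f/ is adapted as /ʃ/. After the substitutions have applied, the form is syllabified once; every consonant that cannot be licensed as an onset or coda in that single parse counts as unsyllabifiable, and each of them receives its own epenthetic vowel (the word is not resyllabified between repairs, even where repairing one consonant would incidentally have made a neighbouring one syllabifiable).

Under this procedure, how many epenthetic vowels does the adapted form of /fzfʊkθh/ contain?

5

After substitution the input is /ʃzʃʊkθh/.
The unsyllabifiable consonants are /ʃ/, /z/, /k/, /θ/, /h/; each receives one epenthetic vowel.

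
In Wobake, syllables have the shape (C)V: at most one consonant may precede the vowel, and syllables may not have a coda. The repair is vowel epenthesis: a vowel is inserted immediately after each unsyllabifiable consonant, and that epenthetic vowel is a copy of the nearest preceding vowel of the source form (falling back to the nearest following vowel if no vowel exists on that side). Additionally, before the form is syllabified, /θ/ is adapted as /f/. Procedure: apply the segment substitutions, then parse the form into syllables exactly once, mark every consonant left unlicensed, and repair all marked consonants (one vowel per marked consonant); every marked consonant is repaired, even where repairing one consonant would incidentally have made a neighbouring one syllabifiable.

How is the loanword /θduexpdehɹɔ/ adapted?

fuduexepedeheɹɔ

Substitution: /θ/ → /f/, giving /fduexpdehɹɔ/.
Under (C)V, the unsyllabifiable consonants are /f/, /x/, /p/, /h/ (no codas are permitted; onsets are limited to one consonant).
Epenthesis after each stranded consonant: /f/ → /fu/, /x/ → /xe/, /p/ → /pe/, /h/ → /he/.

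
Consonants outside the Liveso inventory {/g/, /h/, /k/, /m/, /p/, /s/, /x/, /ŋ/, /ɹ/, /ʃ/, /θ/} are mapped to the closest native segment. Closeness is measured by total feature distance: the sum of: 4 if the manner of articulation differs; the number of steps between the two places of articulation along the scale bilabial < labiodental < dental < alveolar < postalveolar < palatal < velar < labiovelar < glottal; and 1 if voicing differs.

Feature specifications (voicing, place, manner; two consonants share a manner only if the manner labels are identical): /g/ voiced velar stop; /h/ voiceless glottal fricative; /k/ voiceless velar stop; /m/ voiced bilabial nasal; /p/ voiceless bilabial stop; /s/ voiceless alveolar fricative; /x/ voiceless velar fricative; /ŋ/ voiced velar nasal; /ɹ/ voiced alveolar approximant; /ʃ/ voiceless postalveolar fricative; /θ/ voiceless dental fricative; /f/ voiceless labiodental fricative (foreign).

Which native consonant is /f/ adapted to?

θ

/θ/ is closest: same manner (fricative), place distance 1 (labiodental→dental), same voicing; total 1. Next closest is /s/ at distance 2.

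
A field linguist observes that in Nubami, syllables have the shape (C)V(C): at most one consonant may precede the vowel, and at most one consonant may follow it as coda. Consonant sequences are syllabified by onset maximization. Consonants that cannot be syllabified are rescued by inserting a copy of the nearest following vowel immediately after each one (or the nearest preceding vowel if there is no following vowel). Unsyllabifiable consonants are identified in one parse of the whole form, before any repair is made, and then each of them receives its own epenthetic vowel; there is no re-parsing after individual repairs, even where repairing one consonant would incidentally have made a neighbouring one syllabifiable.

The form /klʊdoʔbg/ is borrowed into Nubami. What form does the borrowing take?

Syllabifying with onset maximization leaves /k/, /b/, /g/ stranded (at most one coda consonant is licensed; onsets are limited to one consonant).
Epenthesis after each stranded consonant: /k/ → /kʊ/, /b/ → /bo/, /g/ → /go/.

kʊlʊdoʔbogo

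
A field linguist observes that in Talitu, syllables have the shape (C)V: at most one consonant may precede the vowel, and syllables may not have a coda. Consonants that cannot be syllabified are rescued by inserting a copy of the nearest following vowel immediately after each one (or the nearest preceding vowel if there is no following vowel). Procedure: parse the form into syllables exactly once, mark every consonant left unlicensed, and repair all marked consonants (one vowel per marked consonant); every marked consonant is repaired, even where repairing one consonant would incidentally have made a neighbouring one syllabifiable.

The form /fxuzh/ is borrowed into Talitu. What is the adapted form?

Under (C)V, the unsyllabifiable consonants are /f/, /z/, /h/ (no codas are permitted; onsets are limited to one consonant).
Epenthesis after each stranded consonant: /f/ → /fu/, /z/ → /zu/, /h/ → /hu/.

fuxuzuhu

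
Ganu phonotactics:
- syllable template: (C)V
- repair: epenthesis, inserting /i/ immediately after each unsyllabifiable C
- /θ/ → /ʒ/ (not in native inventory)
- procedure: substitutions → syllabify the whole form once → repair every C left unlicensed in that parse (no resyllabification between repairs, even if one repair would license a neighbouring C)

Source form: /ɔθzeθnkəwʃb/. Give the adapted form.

ɔʒizeʒinikəwiʃibi

Substitution: /θ/ → /ʒ/, giving /ɔʒzeʒnkəwʃb/.
Syllabifying with onset maximization leaves /ʒ/, /ʒ/, /n/, /w/, /ʃ/, /b/ stranded (no codas are permitted; onsets are limited to one consonant).
Each unlicensed consonant becomes the onset of a new syllable: /ʒ/ → /ʒi/, /ʒ/ → /ʒi/, /n/ → /ni/, /w/ → /wi/, /ʃ/ → /ʃi/, /b/ → /bi/.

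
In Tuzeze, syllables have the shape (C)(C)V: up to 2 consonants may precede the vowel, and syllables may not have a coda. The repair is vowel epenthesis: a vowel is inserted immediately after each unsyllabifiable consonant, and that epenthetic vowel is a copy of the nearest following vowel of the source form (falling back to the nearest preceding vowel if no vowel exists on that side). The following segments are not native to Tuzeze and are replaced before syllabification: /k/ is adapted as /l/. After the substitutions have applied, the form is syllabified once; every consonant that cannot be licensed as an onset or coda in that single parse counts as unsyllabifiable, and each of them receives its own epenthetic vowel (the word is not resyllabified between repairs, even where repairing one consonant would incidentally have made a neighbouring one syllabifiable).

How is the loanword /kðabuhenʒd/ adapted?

lðabuheneʒede

Substitution: /k/ → /l/, giving /lðabuhenʒd/.
Under (C)(C)V, the unsyllabifiable consonants are /n/, /ʒ/, /d/ (no codas are permitted; onsets may contain at most 2 consonants).
Each unlicensed consonant becomes the onset of a new syllable: /n/ → /ne/, /ʒ/ → /ʒe/, /d/ → /de/.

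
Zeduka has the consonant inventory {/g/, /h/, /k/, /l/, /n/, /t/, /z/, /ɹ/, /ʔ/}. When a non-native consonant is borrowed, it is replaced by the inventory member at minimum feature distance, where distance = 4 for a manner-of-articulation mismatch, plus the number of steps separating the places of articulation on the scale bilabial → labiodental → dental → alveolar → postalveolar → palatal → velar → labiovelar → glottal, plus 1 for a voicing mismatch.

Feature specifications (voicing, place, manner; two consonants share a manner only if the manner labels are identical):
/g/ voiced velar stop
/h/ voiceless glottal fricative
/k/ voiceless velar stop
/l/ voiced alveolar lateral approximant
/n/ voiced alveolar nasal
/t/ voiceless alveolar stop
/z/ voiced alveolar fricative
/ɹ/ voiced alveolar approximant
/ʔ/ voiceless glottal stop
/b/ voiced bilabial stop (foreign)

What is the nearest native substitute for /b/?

t

/t/ is closest: same manner (stop), place distance 3 (bilabial→alveolar), voicing differs (+1); total 4. Next closest is /g/ at distance 6.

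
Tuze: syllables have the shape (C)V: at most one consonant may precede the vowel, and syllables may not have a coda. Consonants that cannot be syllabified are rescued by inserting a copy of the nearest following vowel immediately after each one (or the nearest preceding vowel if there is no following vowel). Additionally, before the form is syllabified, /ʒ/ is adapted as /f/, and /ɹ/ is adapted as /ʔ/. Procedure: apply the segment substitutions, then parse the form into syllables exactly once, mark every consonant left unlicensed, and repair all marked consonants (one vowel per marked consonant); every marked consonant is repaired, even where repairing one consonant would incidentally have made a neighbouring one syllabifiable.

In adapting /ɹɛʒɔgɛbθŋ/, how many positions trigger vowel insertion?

After substitution the input is /ʔɛfɔgɛbθŋ/.
The unsyllabifiable consonants are /b/, /θ/, /ŋ/; each receives one epenthetic vowel.

3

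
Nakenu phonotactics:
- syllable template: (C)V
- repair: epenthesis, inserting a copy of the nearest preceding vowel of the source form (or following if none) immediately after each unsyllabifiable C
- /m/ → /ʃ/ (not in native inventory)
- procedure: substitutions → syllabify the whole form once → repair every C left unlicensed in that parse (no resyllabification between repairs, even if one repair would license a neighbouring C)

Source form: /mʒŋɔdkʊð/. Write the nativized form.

Substitution: /m/ → /ʃ/, giving /ʃʒŋɔdkʊð/.
Under (C)V, the unsyllabifiable consonants are /ʃ/, /ʒ/, /d/, /ð/ (no codas are permitted; onsets are limited to one consonant).
Each unlicensed consonant becomes the onset of a new syllable: /ʃ/ → /ʃɔ/, /ʒ/ → /ʒɔ/, /d/ → /dɔ/, /ð/ → /ðʊ/.

ʃɔʒɔŋɔdɔkʊðʊ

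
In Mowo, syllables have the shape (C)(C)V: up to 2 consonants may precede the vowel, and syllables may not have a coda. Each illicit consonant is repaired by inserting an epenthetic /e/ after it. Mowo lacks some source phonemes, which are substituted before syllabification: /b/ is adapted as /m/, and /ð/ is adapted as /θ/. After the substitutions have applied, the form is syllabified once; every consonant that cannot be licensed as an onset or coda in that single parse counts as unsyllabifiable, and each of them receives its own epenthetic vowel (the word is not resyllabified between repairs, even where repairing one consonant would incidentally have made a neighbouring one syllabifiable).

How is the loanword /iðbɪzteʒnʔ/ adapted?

Substitution: /ð/ → /θ/, /b/ → /m/, giving /iθmɪzteʒnʔ/.
Syllabifying with onset maximization leaves /ʒ/, /n/, /ʔ/ stranded (no codas are permitted; onsets may contain at most 2 consonants).
Each unlicensed consonant becomes the onset of a new syllable: /ʒ/ → /ʒe/, /n/ → /ne/, /ʔ/ → /ʔe/.

iθmɪzteʒeneʔe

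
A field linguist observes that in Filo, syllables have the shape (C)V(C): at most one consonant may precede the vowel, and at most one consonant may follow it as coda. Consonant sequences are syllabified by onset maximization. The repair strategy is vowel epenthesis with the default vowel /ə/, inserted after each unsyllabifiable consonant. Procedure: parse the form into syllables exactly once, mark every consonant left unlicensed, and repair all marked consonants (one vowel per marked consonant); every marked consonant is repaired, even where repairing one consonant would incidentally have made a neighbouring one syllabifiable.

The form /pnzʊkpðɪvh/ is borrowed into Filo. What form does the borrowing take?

The consonants /p/, /n/, /p/, /h/ cannot be parsed into a legal (C)V(C) syllable (at most one coda consonant is licensed; onsets are limited to one consonant).
Inserting the epenthetic vowel yields /p/ → /pə/, /n/ → /nə/, /p/ → /pə/, /h/ → /hə/.

pənəzʊkpəðɪvhə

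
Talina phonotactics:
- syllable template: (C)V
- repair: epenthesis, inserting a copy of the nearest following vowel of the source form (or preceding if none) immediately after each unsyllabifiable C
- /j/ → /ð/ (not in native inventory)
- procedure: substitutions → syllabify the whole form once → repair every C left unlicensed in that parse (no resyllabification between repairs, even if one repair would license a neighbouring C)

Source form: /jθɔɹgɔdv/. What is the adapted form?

ðɔθɔɹɔgɔdɔvɔ

Substitution: /j/ → /ð/, giving /ðθɔɹgɔdv/.
Under (C)V, the unsyllabifiable consonants are /ð/, /ɹ/, /d/, /v/ (no codas are permitted; onsets are limited to one consonant).
Inserting the epenthetic vowel yields /ð/ → /ðɔ/, /ɹ/ → /ɹɔ/, /d/ → /dɔ/, /v/ → /vɔ/.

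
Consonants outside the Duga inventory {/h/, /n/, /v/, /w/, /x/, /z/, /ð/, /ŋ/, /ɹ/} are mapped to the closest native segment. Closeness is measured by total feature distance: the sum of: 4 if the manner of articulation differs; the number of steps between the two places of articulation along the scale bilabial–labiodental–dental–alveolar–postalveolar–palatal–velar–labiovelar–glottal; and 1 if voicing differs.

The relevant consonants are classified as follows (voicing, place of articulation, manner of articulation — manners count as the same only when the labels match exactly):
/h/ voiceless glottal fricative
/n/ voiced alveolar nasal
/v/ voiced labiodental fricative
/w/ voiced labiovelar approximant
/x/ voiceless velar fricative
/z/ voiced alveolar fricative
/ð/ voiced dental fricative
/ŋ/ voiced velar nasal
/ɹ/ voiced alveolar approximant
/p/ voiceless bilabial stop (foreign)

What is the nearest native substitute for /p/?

v

/v/ is closest: manner differs (stop→fricative, +4), place distance 1 (bilabial→labiodental), voicing differs (+1); total 6. Next closest is /ð/ at distance 7.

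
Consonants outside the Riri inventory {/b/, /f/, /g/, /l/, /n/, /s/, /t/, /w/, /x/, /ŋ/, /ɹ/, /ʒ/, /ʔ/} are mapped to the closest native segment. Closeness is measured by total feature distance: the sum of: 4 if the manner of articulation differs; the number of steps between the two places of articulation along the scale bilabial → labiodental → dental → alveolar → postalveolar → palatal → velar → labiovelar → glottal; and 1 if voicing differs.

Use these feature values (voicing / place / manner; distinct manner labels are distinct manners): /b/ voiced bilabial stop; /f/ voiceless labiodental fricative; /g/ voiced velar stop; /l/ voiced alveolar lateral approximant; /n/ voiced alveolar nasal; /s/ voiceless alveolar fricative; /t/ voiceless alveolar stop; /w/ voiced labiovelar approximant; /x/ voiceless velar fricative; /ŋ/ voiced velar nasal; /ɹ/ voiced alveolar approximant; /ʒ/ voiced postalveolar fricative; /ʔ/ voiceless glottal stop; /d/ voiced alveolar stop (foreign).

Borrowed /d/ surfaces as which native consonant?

t

/t/ is closest: same manner (stop), place distance 0 (alveolar→alveolar), voicing differs (+1); total 1. Next closest is /b/ at distance 3.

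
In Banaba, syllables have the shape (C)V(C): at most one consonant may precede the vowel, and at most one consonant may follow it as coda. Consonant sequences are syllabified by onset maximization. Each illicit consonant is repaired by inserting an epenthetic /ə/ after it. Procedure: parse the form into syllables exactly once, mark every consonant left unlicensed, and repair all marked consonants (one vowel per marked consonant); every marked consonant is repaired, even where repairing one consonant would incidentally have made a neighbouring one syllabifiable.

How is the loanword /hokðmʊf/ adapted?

Under (C)V(C), the unsyllabifiable consonants are /ð/ (at most one coda consonant is licensed; onsets are limited to one consonant).
Each unlicensed consonant becomes the onset of a new syllable: /ð/ → /ðə/.

hokðəmʊf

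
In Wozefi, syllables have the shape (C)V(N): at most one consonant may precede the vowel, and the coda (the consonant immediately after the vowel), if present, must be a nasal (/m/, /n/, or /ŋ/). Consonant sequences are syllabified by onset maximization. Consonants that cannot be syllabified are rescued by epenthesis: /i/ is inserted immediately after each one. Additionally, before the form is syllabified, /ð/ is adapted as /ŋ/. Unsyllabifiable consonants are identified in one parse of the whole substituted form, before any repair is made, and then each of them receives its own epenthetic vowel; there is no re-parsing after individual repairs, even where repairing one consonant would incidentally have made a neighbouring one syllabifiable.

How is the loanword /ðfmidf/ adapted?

Substitution: /ð/ → /ŋ/, giving /ŋfmidf/.
Under (C)V(N), the unsyllabifiable consonants are /ŋ/, /f/, /d/, /f/ (only a nasal (/m/, /n/, or /ŋ/) is licensed in coda position; onsets are limited to one consonant).
Inserting the epenthetic vowel yields /ŋ/ → /ŋi/, /f/ → /fi/, /d/ → /di/, /f/ → /fi/.

ŋifimidifi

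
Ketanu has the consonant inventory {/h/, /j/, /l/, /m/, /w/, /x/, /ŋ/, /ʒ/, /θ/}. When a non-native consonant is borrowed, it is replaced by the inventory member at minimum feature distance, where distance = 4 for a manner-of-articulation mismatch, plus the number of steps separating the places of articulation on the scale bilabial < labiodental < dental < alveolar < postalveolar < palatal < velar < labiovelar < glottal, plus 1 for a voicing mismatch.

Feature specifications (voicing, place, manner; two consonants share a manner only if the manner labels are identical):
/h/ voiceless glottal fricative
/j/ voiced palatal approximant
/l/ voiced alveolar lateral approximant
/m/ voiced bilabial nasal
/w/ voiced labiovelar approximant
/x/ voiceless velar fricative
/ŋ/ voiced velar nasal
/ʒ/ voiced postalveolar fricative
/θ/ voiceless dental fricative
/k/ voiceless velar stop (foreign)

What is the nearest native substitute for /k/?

/x/ is closest: manner differs (stop→fricative, +4), place distance 0 (velar→velar), same voicing; total 4. Next closest is /ŋ/ at distance 5.

x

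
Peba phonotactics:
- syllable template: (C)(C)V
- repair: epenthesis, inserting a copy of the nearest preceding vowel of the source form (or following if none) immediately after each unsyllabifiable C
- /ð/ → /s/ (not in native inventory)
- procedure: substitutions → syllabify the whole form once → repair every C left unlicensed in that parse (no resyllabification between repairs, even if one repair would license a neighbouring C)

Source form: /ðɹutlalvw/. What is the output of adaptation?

Substitution: /ð/ → /s/, giving /sɹutlalvw/.
The consonants /l/, /v/, /w/ cannot be parsed into a legal (C)(C)V syllable (no codas are permitted; onsets may contain at most 2 consonants).
Inserting the epenthetic vowel yields /l/ → /la/, /v/ → /va/, /w/ → /wa/.

sɹutlalavawa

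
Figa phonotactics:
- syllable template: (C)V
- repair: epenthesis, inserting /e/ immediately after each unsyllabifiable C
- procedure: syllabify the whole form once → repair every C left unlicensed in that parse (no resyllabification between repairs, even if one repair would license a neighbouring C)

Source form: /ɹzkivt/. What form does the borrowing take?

The consonants /ɹ/, /z/, /v/, /t/ cannot be parsed into a legal (C)V syllable (no codas are permitted; onsets are limited to one consonant).
Inserting the epenthetic vowel yields /ɹ/ → /ɹe/, /z/ → /ze/, /v/ → /ve/, /t/ → /te/.

ɹezekivete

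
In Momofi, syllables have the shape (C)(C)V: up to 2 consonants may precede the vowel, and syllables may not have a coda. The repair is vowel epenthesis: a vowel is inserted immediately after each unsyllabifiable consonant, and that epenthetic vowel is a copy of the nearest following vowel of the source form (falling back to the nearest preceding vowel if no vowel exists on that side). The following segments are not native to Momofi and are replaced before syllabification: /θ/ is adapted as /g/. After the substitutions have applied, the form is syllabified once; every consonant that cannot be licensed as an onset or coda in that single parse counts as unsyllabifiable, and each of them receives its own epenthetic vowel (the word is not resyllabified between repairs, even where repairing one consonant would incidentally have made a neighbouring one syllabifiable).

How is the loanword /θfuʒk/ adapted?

gfuʒuku

Substitution: /θ/ → /g/, giving /gfuʒk/.
Syllabifying with onset maximization leaves /ʒ/, /k/ stranded (no codas are permitted; onsets may contain at most 2 consonants).
Each unlicensed consonant becomes the onset of a new syllable: /ʒ/ → /ʒu/, /k/ → /ku/.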